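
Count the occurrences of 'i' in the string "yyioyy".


Input string: 'yyioyy'
Target character: 'i'
Scan each position: s[2]='i'
Matches found at indices: 2
Total: 1


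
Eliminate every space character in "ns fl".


Input string: 'ns fl'
Operation: remove all spaces
Words: 'ns', 'fl'
Join without spaces: nsfl


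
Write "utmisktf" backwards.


Input string: 'utmisktf'
Operation: reverse character order
Original order: 'u' -> 't' -> 'm' -> 'i' -> 's' -> 'k' -> 't' -> 'f'
Reversed order: 'f' -> 't' -> 'k' -> 's' -> 'i' -> 'm' -> 't' -> 'u'
Result: ftksimtu


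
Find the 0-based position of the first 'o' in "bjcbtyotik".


Input string: 'bjcbtyotik'
Target: 'o'
Scanning left to right: s[0]='b', s[1]='j', s[2]='c', s[3]='b', s[4]='t', s[5]='y', s[6]='o'
First match at index: 6


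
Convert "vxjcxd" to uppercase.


Input string: 'vxjcxd'
Operation: convert each letter to uppercase
Mapping: 'v'->'V', 'x'->'X', 'j'->'J', 'c'->'C', 'x'->'X', 'd'->'D'
Result: VXJCXD


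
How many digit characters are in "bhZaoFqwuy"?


Input string: 'bhZaoFqwuy'
Operation: count digit characters (0-9)
Scan: 'b', 'h', 'Z', 'a', 'o', 'F', 'q', 'w', 'u', 'y'
Digits found: 0
Result: 0


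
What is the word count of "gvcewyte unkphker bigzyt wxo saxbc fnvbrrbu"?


Input string: 'gvcewyte unkphker bigzyt wxo saxbc fnvbrrbu'
Operation: split by spaces
Words found: 'gvcewyte', 'unkphker', 'bigzyt', 'wxo', 'saxbc', 'fnvbrrbu'
Word count: 6


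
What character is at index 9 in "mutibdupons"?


Input string: 'mutibdupons'
Operation: get character at index 9
Index mapping: s[0]='m', s[1]='u', s[2]='t', s[3]='i', s[4]='b', s[5]='d', s[6]='u', s[7]='p', s[8]='o', s[9]='n'
Result: 'n'


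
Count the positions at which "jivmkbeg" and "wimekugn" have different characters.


String 1: 'jivmkbeg'
String 2: 'wimekugn'
Compare each position: pos 0: 'j'!='w', pos 1: 'i'=='i', pos 2: 'v'!='m', pos 3: 'm'!='e', pos 4: 'k'=='k', pos 5: 'b'!='u', pos 6: 'e'!='g', pos 7: 'g'!='n'
Differing positions: 6
Hamming distance: 6


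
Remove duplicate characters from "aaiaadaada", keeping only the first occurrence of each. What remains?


Input: 'aaiaadaada'
Operation: keep first occurrence of each character
Scan: s[0]='a' new -> keep; s[1]='a' seen -> skip; s[2]='i' new -> keep; s[3]='a' seen -> skip; s[4]='a' seen -> skip; s[5]='d' new -> keep; s[6]='a' seen -> skip; s[7]='a' seen -> skip; s[8]='d' seen -> skip; s[9]='a' seen -> skip
Result: aid


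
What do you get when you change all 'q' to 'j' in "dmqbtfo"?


Input string: 'dmqbtfo'
Operation: replace 'q' with 'j'
Positions of 'q': 2
After replacement: dmjbtfo


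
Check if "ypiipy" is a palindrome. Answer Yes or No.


Input string: 'ypiipy'
Reversed: 'ypiipy'
Compare pairs: s[0]='y' vs s[5]='y' (match), s[1]='p' vs s[4]='p' (match), s[2]='i' vs s[3]='i' (match)
Palindrome: Yes


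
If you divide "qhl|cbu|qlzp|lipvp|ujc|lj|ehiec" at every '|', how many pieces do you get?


Input string: 'qhl|cbu|qlzp|lipvp|ujc|lj|ehiec'
Delimiter: '|'
Split result: 'qhl', 'cbu', 'qlzp', 'lipvp', 'ujc', 'lj', 'ehiec'
Number of parts: 7


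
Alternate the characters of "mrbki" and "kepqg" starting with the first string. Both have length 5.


String 1: 'mrbki'
String 2: 'kepqg'
Operation: alternate characters
Pairs: 'm'+'k', 'r'+'e', 'b'+'p', 'k'+'q', 'i'+'g'
Result: mkrebpkqig


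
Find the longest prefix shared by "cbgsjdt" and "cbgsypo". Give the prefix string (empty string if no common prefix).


String 1: 'cbgsjdt'
String 2: 'cbgsypo'
Compare position by position:
pos 0: 'c' vs 'c' match
pos 1: 'b' vs 'b' match
pos 2: 'g' vs 'g' match
pos 3: 's' vs 's' match
pos 4: 'j' vs 'y' differ -> stop
Longest common prefix: "cbgs" (length 4)


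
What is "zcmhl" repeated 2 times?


Input string: 'zcmhl'
Operation: repeat 2 times
Concatenation: 'zcmhl' + 'zcmhl'
Result: zcmhlzcmhl


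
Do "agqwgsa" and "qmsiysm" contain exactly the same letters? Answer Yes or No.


String 1: 'agqwgsa' -> sorted: 'aaggqsw'
String 2: 'qmsiysm' -> sorted: 'immqssy'
Compare sorted forms: 'aaggqsw' != 'immqssy'
Anagram: No


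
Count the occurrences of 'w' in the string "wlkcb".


Input string: 'wlkcb'
Target character: 'w'
Scan each position: s[0]='w'
Matches found at indices: 0
Total: 1


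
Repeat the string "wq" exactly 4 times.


Input string: 'wq'
Operation: repeat 4 times
Concatenation: 'wq' + 'wq' + 'wq' + 'wq'
Result: wqwqwqwq


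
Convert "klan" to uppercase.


Input string: 'klan'
Operation: convert each letter to uppercase
Mapping: 'k'->'K', 'l'->'L', 'a'->'A', 'n'->'N'
Result: KLAN


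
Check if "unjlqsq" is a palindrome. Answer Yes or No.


Input string: 'unjlqsq'
Reversed: 'qsqljnu'
Compare pairs: s[0]='u' vs s[6]='q' (mismatch), s[1]='n' vs s[5]='s' (mismatch), s[2]='j' vs s[4]='q' (mismatch)
Palindrome: No


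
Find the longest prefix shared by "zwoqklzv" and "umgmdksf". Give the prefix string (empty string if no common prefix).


String 1: 'zwoqklzv'
String 2: 'umgmdksf'
Compare position by position:
pos 0: 'z' vs 'u' differ -> stop
Longest common prefix: "" (length 0)


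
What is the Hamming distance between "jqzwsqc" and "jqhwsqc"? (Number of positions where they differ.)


String 1: 'jqzwsqc'
String 2: 'jqhwsqc'
Compare each position: pos 0: 'j'=='j', pos 1: 'q'=='q', pos 2: 'z'!='h', pos 3: 'w'=='w', pos 4: 's'=='s', pos 5: 'q'=='q', pos 6: 'c'=='c'
Differing positions: 1
Hamming distance: 1


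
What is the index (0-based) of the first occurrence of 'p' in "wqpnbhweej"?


Input string: 'wqpnbhweej'
Target: 'p'
Scanning left to right: s[0]='w', s[1]='q', s[2]='p'
First match at index: 2


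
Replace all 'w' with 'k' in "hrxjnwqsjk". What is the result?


Input string: 'hrxjnwqsjk'
Operation: replace 'w' with 'k'
Positions of 'w': 5
After replacement: hrxjnkqsjk


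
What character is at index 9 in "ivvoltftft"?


Input string: 'ivvoltftft'
Operation: get character at index 9
Index mapping: s[0]='i', s[1]='v', s[2]='v', s[3]='o', s[4]='l', s[5]='t', s[6]='f', s[7]='t', s[8]='f', s[9]='t'
Result: 't'


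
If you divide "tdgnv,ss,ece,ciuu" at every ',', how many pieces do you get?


Input string: 'tdgnv,ss,ece,ciuu'
Delimiter: ','
Split result: 'tdgnv', 'ss', 'ece', 'ciuu'
Number of parts: 4


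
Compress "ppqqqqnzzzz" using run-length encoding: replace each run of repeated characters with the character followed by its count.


Input: 'ppqqqqnzzzz'
Operation: identify consecutive runs
Runs: 'pp' -> p2, 'qqqq' -> q4, 'n' -> n1, 'zzzz' -> z4
Encoded: p2q4n1z4


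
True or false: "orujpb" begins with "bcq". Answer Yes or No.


Input string: 'orujpb'
Prefix to check: 'bcq'
First 3 characters of input: 'oru'
Match: False
Result: No


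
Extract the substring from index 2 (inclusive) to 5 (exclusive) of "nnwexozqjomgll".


Input string: 'nnwexozqjomgll'
Operation: slice [2:5]
Extract characters: s[2]='w', s[3]='e', s[4]='x'
Result: wex


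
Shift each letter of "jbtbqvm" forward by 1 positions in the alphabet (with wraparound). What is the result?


Input: 'jbtbqvm', shift = 1
Operation: for each letter, (position + 1) mod 26
Mapping: 'j'(9+1=10)->'k', 'b'(1+1=2)->'c', 't'(19+1=20)->'u', 'b'(1+1=2)->'c', 'q'(16+1=17)->'r', 'v'(21+1=22)->'w', 'm'(12+1=13)->'n'
Result: kcucrwn


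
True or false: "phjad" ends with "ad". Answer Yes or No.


Input string: 'phjad'
Suffix to check: 'ad'
Last 2 characters of input: 'ad'
Match: True
Result: Yes


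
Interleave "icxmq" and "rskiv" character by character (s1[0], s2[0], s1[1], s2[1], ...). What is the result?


String 1: 'icxmq'
String 2: 'rskiv'
Operation: alternate characters
Pairs: 'i'+'r', 'c'+'s', 'x'+'k', 'm'+'i', 'q'+'v'
Result: ircsxkmiqv


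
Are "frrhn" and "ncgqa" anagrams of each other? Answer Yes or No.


String 1: 'frrhn' -> sorted: 'fhnrr'
String 2: 'ncgqa' -> sorted: 'acgnq'
Compare sorted forms: 'fhnrr' != 'acgnq'
Anagram: No


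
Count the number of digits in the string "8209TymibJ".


Input string: '8209TymibJ'
Operation: count digit characters (0-9)
Scan: '8'(digit), '2'(digit), '0'(digit), '9'(digit), 'T', 'y', 'm', 'i', 'b', 'J'
Digits found: 4
Result: 4


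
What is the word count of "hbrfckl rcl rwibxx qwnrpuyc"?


Input string: 'hbrfckl rcl rwibxx qwnrpuyc'
Operation: split by spaces
Words found: 'hbrfckl', 'rcl', 'rwibxx', 'qwnrpuyc'
Word count: 4


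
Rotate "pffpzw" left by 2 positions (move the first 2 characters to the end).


Input: 'pffpzw', shift = 2
Operation: split at index 2 and swap parts
Front part s[0:2] = 'pf'
Back part s[2:] = 'fpzw'
Rotated = back + front = 'fpzw' + 'pf'
Result: fpzwpf


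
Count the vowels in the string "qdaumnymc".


Input string: 'qdaumnymc'
Operation: count vowels (a, e, i, o, u)
Scan: s[0]='q', s[1]='d', s[2]='a' (vowel), s[3]='u' (vowel), s[4]='m', s[5]='n', s[6]='y', s[7]='m', s[8]='c'
Vowels found: 2
Result: 2


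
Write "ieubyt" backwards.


Input string: 'ieubyt'
Operation: reverse character order
Original order: 'i' -> 'e' -> 'u' -> 'b' -> 'y' -> 't'
Reversed order: 't' -> 'y' -> 'b' -> 'u' -> 'e' -> 'i'
Result: tybuei


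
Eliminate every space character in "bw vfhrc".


Input string: 'bw vfhrc'
Operation: remove all spaces
Words: 'bw', 'vfhrc'
Join without spaces: bwvfhrc


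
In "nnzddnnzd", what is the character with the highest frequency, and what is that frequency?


Input: 'nnzddnnzd'
Operation: tally each character
Counts: 'd':3, 'n':4, 'z':2
Maximum: 'n' appears 4 times


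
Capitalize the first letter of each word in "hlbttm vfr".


Input string: 'hlbttm vfr'
Operation: capitalize first letter of each word
Word transformations: 'hlbttm'->'Hlbttm', 'vfr'->'Vfr'
Result: Hlbttm Vfr


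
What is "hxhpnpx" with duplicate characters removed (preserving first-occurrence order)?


Input: 'hxhpnpx'
Operation: keep first occurrence of each character
Scan: s[0]='h' new -> keep; s[1]='x' new -> keep; s[2]='h' seen -> skip; s[3]='p' new -> keep; s[4]='n' new -> keep; s[5]='p' seen -> skip; s[6]='x' seen -> skip
Result: hxpn


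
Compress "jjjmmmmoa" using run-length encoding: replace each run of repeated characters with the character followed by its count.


Input: 'jjjmmmmoa'
Operation: identify consecutive runs
Runs: 'jjj' -> j3, 'mmmm' -> m4, 'o' -> o1, 'a' -> a1
Encoded: j3m4o1a1


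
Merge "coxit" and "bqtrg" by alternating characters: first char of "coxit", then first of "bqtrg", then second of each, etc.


String 1: 'coxit'
String 2: 'bqtrg'
Operation: alternate characters
Pairs: 'c'+'b', 'o'+'q', 'x'+'t', 'i'+'r', 't'+'g'
Result: cboqxtirtg


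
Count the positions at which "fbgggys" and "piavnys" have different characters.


String 1: 'fbgggys'
String 2: 'piavnys'
Compare each position: pos 0: 'f'!='p', pos 1: 'b'!='i', pos 2: 'g'!='a', pos 3: 'g'!='v', pos 4: 'g'!='n', pos 5: 'y'=='y', pos 6: 's'=='s'
Differing positions: 5
Hamming distance: 5


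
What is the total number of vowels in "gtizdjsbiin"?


Input string: 'gtizdjsbiin'
Operation: count vowels (a, e, i, o, u)
Scan: s[0]='g', s[1]='t', s[2]='i' (vowel), s[3]='z', s[4]='d', s[5]='j', s[6]='s', s[7]='b', s[8]='i' (vowel), s[9]='i' (vowel), s[10]='n'
Vowels found: 3
Result: 3


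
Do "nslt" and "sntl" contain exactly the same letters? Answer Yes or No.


String 1: 'nslt' -> sorted: 'lnst'
String 2: 'sntl' -> sorted: 'lnst'
Compare sorted forms: 'lnst' == 'lnst'
Anagram: Yes


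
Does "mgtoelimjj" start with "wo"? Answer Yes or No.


Input string: 'mgtoelimjj'
Prefix to check: 'wo'
First 2 characters of input: 'mg'
Match: False
Result: No


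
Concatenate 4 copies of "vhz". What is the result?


Input string: 'vhz'
Operation: repeat 4 times
Concatenation: 'vhz' + 'vhz' + 'vhz' + 'vhz'
Result: vhzvhzvhzvhz


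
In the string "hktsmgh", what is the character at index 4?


Input string: 'hktsmgh'
Operation: get character at index 4
Index mapping: s[0]='h', s[1]='k', s[2]='t', s[3]='s', s[4]='m'
Result: 'm'


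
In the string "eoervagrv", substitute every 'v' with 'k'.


Input string: 'eoervagrv'
Operation: replace 'v' with 'k'
Positions of 'v': 4, 8
After replacement: eoerkagrk


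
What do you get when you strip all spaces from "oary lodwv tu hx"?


Input string: 'oary lodwv tu hx'
Operation: remove all spaces
Words: 'oary', 'lodwv', 'tu', 'hx'
Join without spaces: oarylodwvtuhx


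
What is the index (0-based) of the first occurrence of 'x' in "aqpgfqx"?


Input string: 'aqpgfqx'
Target: 'x'
Scanning left to right: s[0]='a', s[1]='q', s[2]='p', s[3]='g', s[4]='f', s[5]='q', s[6]='x'
First match at index: 6


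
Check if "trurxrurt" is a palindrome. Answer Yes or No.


Input string: 'trurxrurt'
Reversed: 'trurxrurt'
Compare pairs: s[0]='t' vs s[8]='t' (match), s[1]='r' vs s[7]='r' (match), s[2]='u' vs s[6]='u' (match), s[3]='r' vs s[5]='r' (match)
Palindrome: Yes


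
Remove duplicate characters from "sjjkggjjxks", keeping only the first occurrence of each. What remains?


Input: 'sjjkggjjxks'
Operation: keep first occurrence of each character
Scan: s[0]='s' new -> keep; s[1]='j' new -> keep; s[2]='j' seen -> skip; s[3]='k' new -> keep; s[4]='g' new -> keep; s[5]='g' seen -> skip; s[6]='j' seen -> skip; s[7]='j' seen -> skip; s[8]='x' new -> keep; s[9]='k' seen -> skip; s[10]='s' seen -> skip
Result: sjkgx


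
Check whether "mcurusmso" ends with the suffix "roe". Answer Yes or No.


Input string: 'mcurusmso'
Suffix to check: 'roe'
Last 3 characters of input: 'mso'
Match: False
Result: No


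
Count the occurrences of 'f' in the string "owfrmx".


Input string: 'owfrmx'
Target character: 'f'
Scan each position: s[2]='f'
Matches found at indices: 2
Total: 1


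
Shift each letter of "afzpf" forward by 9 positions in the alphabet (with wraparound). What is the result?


Input: 'afzpf', shift = 9
Operation: for each letter, (position + 9) mod 26
Mapping: 'a'(0+9=9)->'j', 'f'(5+9=14)->'o', 'z'(25+9=34, 34 mod 26=8)->'i', 'p'(15+9=24)->'y', 'f'(5+9=14)->'o'
Result: joiyo


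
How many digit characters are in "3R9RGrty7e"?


Input string: '3R9RGrty7e'
Operation: count digit characters (0-9)
Scan: '3'(digit), 'R', '9'(digit), 'R', 'G', 'r', 't', 'y', '7'(digit), 'e'
Digits found: 3
Result: 3


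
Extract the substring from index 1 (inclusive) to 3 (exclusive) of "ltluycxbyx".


Input string: 'ltluycxbyx'
Operation: slice [1:3]
Extract characters: s[1]='t', s[2]='l'
Result: tl


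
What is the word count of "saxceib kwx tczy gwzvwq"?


Input string: 'saxceib kwx tczy gwzvwq'
Operation: split by spaces
Words found: 'saxceib', 'kwx', 'tczy', 'gwzvwq'
Word count: 4


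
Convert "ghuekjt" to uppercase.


Input string: 'ghuekjt'
Operation: convert each letter to uppercase
Mapping: 'g'->'G', 'h'->'H', 'u'->'U', 'e'->'E', 'k'->'K', 'j'->'J', 't'->'T'
Result: GHUEKJT


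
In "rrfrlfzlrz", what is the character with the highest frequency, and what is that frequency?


Input: 'rrfrlfzlrz'
Operation: tally each character
Counts: 'f':2, 'l':2, 'r':4, 'z':2
Maximum: 'r' appears 4 times


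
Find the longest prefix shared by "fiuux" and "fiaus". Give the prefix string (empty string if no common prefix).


String 1: 'fiuux'
String 2: 'fiaus'
Compare position by position:
pos 0: 'f' vs 'f' match
pos 1: 'i' vs 'i' match
pos 2: 'u' vs 'a' differ -> stop
Longest common prefix: "fi" (length 2)


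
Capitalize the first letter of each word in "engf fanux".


Input string: 'engf fanux'
Operation: capitalize first letter of each word
Word transformations: 'engf'->'Engf', 'fanux'->'Fanux'
Result: Engf Fanux


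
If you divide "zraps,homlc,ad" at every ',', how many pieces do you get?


Input string: 'zraps,homlc,ad'
Delimiter: ','
Split result: 'zraps', 'homlc', 'ad'
Number of parts: 3


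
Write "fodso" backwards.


Input string: 'fodso'
Operation: reverse character order
Original order: 'f' -> 'o' -> 'd' -> 's' -> 'o'
Reversed order: 'o' -> 's' -> 'd' -> 'o' -> 'f'
Result: osdof


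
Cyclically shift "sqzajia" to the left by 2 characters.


Input: 'sqzajia', shift = 2
Operation: split at index 2 and swap parts
Front part s[0:2] = 'sq'
Back part s[2:] = 'zajia'
Rotated = back + front = 'zajia' + 'sq'
Result: zajiasq


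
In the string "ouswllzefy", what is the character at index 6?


Input string: 'ouswllzefy'
Operation: get character at index 6
Index mapping: s[0]='o', s[1]='u', s[2]='s', s[3]='w', s[4]='l', s[5]='l', s[6]='z'
Result: 'z'


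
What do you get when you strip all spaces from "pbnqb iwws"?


Input string: 'pbnqb iwws'
Operation: remove all spaces
Words: 'pbnqb', 'iwws'
Join without spaces: pbnqbiwws


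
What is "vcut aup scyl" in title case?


Input string: 'vcut aup scyl'
Operation: capitalize first letter of each word
Word transformations: 'vcut'->'Vcut', 'aup'->'Aup', 'scyl'->'Scyl'
Result: Vcut Aup Scyl


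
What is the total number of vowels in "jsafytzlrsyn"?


Input string: 'jsafytzlrsyn'
Operation: count vowels (a, e, i, o, u)
Scan: s[0]='j', s[1]='s', s[2]='a' (vowel), s[3]='f', s[4]='y', s[5]='t', s[6]='z', s[7]='l', s[8]='r', s[9]='s', s[10]='y', s[11]='n'
Vowels found: 1
Result: 1


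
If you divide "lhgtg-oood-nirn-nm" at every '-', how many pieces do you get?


Input string: 'lhgtg-oood-nirn-nm'
Delimiter: '-'
Split result: 'lhgtg', 'oood', 'nirn', 'nm'
Number of parts: 4


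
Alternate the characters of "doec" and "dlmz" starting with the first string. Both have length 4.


String 1: 'doec'
String 2: 'dlmz'
Operation: alternate characters
Pairs: 'd'+'d', 'o'+'l', 'e'+'m', 'c'+'z'
Result: ddolemcz


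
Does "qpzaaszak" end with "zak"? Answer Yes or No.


Input string: 'qpzaaszak'
Suffix to check: 'zak'
Last 3 characters of input: 'zak'
Match: True
Result: Yes


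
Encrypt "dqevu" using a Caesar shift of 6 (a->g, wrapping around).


Input: 'dqevu', shift = 6
Operation: for each letter, (position + 6) mod 26
Mapping: 'd'(3+6=9)->'j', 'q'(16+6=22)->'w', 'e'(4+6=10)->'k', 'v'(21+6=27, 27 mod 26=1)->'b', 'u'(20+6=26, 26 mod 26=0)->'a'
Result: jwkba


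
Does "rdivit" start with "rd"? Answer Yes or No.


Input string: 'rdivit'
Prefix to check: 'rd'
First 2 characters of input: 'rd'
Match: True
Result: Yes


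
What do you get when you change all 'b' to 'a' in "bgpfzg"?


Input string: 'bgpfzg'
Operation: replace 'b' with 'a'
Positions of 'b': 0
After replacement: agpfzg


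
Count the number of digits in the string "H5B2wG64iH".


Input string: 'H5B2wG64iH'
Operation: count digit characters (0-9)
Scan: 'H', '5'(digit), 'B', '2'(digit), 'w', 'G', '6'(digit), '4'(digit), 'i', 'H'
Digits found: 4
Result: 4


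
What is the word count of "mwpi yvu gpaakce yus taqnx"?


Input string: 'mwpi yvu gpaakce yus taqnx'
Operation: split by spaces
Words found: 'mwpi', 'yvu', 'gpaakce', 'yus', 'taqnx'
Word count: 5


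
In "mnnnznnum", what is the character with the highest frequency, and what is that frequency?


Input: 'mnnnznnum'
Operation: tally each character
Counts: 'm':2, 'n':5, 'u':1, 'z':1
Maximum: 'n' appears 5 times


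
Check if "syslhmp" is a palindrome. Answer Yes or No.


Input string: 'syslhmp'
Reversed: 'pmhlsys'
Compare pairs: s[0]='s' vs s[6]='p' (mismatch), s[1]='y' vs s[5]='m' (mismatch), s[2]='s' vs s[4]='h' (mismatch)
Palindrome: No


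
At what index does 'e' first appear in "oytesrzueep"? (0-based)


Input string: 'oytesrzueep'
Target: 'e'
Scanning left to right: s[0]='o', s[1]='y', s[2]='t', s[3]='e'
First match at index: 3


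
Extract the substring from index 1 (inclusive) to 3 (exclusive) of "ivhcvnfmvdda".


Input string: 'ivhcvnfmvdda'
Operation: slice [1:3]
Extract characters: s[1]='v', s[2]='h'
Result: vh


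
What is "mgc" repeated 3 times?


Input string: 'mgc'
Operation: repeat 3 times
Concatenation: 'mgc' + 'mgc' + 'mgc'
Result: mgcmgcmgc


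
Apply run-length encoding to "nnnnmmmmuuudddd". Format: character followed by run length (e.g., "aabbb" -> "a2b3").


Input: 'nnnnmmmmuuudddd'
Operation: identify consecutive runs
Runs: 'nnnn' -> n4, 'mmmm' -> m4, 'uuu' -> u3, 'dddd' -> d4
Encoded: n4m4u3d4


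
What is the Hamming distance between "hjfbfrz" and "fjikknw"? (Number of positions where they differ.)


String 1: 'hjfbfrz'
String 2: 'fjikknw'
Compare each position: pos 0: 'h'!='f', pos 1: 'j'=='j', pos 2: 'f'!='i', pos 3: 'b'!='k', pos 4: 'f'!='k', pos 5: 'r'!='n', pos 6: 'z'!='w'
Differing positions: 6
Hamming distance: 6


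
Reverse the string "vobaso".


Input string: 'vobaso'
Operation: reverse character order
Original order: 'v' -> 'o' -> 'b' -> 'a' -> 's' -> 'o'
Reversed order: 'o' -> 's' -> 'a' -> 'b' -> 'o' -> 'v'
Result: osabov


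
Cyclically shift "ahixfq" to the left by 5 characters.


Input: 'ahixfq', shift = 5
Operation: split at index 5 and swap parts
Front part s[0:5] = 'ahixf'
Back part s[5:] = 'q'
Rotated = back + front = 'q' + 'ahixf'
Result: qahixf


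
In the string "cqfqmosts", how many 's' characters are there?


Input string: 'cqfqmosts'
Target character: 's'
Scan each position: s[6]='s', s[8]='s'
Matches found at indices: 6, 8
Total: 2


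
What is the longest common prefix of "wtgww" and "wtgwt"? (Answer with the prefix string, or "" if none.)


String 1: 'wtgww'
String 2: 'wtgwt'
Compare position by position:
pos 0: 'w' vs 'w' match
pos 1: 't' vs 't' match
pos 2: 'g' vs 'g' match
pos 3: 'w' vs 'w' match
pos 4: 'w' vs 't' differ -> stop
Longest common prefix: "wtgw" (length 4)


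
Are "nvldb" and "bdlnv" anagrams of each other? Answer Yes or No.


String 1: 'nvldb' -> sorted: 'bdlnv'
String 2: 'bdlnv' -> sorted: 'bdlnv'
Compare sorted forms: 'bdlnv' == 'bdlnv'
Anagram: Yes


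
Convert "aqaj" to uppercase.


Input string: 'aqaj'
Operation: convert each letter to uppercase
Mapping: 'a'->'A', 'q'->'Q', 'a'->'A', 'j'->'J'
Result: AQAJ


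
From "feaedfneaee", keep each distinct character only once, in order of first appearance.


Input: 'feaedfneaee'
Operation: keep first occurrence of each character
Scan: s[0]='f' new -> keep; s[1]='e' new -> keep; s[2]='a' new -> keep; s[3]='e' seen -> skip; s[4]='d' new -> keep; s[5]='f' seen -> skip; s[6]='n' new -> keep; s[7]='e' seen -> skip; s[8]='a' seen -> skip; s[9]='e' seen -> skip; s[10]='e' seen -> skip
Result: feadn


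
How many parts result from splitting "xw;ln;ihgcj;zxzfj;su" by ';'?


Input string: 'xw;ln;ihgcj;zxzfj;su'
Delimiter: ';'
Split result: 'xw', 'ln', 'ihgcj', 'zxzfj', 'su'
Number of parts: 5


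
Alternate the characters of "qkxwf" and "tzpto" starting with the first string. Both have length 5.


String 1: 'qkxwf'
String 2: 'tzpto'
Operation: alternate characters
Pairs: 'q'+'t', 'k'+'z', 'x'+'p', 'w'+'t', 'f'+'o'
Result: qtkzxpwtfo


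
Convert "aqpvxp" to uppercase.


Input string: 'aqpvxp'
Operation: convert each letter to uppercase
Mapping: 'a'->'A', 'q'->'Q', 'p'->'P', 'v'->'V', 'x'->'X', 'p'->'P'
Result: AQPVXP


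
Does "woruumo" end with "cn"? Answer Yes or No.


Input string: 'woruumo'
Suffix to check: 'cn'
Last 2 characters of input: 'mo'
Match: False
Result: No


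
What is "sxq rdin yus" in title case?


Input string: 'sxq rdin yus'
Operation: capitalize first letter of each word
Word transformations: 'sxq'->'Sxq', 'rdin'->'Rdin', 'yus'->'Yus'
Result: Sxq Rdin Yus


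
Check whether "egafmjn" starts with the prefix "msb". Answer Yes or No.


Input string: 'egafmjn'
Prefix to check: 'msb'
First 3 characters of input: 'ega'
Match: False
Result: No


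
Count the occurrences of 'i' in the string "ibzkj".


Input string: 'ibzkj'
Target character: 'i'
Scan each position: s[0]='i'
Matches found at indices: 0
Total: 1


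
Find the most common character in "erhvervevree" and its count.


Input: 'erhvervevree'
Operation: tally each character
Counts: 'e':5, 'h':1, 'r':3, 'v':3
Maximum: 'e' appears 5 times


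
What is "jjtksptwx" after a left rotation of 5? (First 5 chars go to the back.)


Input: 'jjtksptwx', shift = 5
Operation: split at index 5 and swap parts
Front part s[0:5] = 'jjtks'
Back part s[5:] = 'ptwx'
Rotated = back + front = 'ptwx' + 'jjtks'
Result: ptwxjjtks


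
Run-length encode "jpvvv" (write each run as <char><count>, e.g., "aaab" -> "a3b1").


Input: 'jpvvv'
Operation: identify consecutive runs
Runs: 'j' -> j1, 'p' -> p1, 'vvv' -> v3
Encoded: j1p1v3


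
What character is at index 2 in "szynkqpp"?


Input string: 'szynkqpp'
Operation: get character at index 2
Index mapping: s[0]='s', s[1]='z', s[2]='y'
Result: 'y'


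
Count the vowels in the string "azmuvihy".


Input string: 'azmuvihy'
Operation: count vowels (a, e, i, o, u)
Scan: s[0]='a' (vowel), s[1]='z', s[2]='m', s[3]='u' (vowel), s[4]='v', s[5]='i' (vowel), s[6]='h', s[7]='y'
Vowels found: 3
Result: 3


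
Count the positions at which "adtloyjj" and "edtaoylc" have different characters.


String 1: 'adtloyjj'
String 2: 'edtaoylc'
Compare each position: pos 0: 'a'!='e', pos 1: 'd'=='d', pos 2: 't'=='t', pos 3: 'l'!='a', pos 4: 'o'=='o', pos 5: 'y'=='y', pos 6: 'j'!='l', pos 7: 'j'!='c'
Differing positions: 4
Hamming distance: 4


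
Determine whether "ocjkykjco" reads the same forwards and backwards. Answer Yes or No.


Input string: 'ocjkykjco'
Reversed: 'ocjkykjco'
Compare pairs: s[0]='o' vs s[8]='o' (match), s[1]='c' vs s[7]='c' (match), s[2]='j' vs s[6]='j' (match), s[3]='k' vs s[5]='k' (match)
Palindrome: Yes


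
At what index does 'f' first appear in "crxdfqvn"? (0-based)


Input string: 'crxdfqvn'
Target: 'f'
Scanning left to right: s[0]='c', s[1]='r', s[2]='x', s[3]='d', s[4]='f'
First match at index: 4


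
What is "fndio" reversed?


Input string: 'fndio'
Operation: reverse character order
Original order: 'f' -> 'n' -> 'd' -> 'i' -> 'o'
Reversed order: 'o' -> 'i' -> 'd' -> 'n' -> 'f'
Result: oidnf


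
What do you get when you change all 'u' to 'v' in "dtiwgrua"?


Input string: 'dtiwgrua'
Operation: replace 'u' with 'v'
Positions of 'u': 6
After replacement: dtiwgrva


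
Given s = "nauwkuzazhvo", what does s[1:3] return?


Input string: 'nauwkuzazhvo'
Operation: slice [1:3]
Extract characters: s[1]='a', s[2]='u'
Result: au


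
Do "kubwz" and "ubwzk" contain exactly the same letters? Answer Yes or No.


String 1: 'kubwz' -> sorted: 'bkuwz'
String 2: 'ubwzk' -> sorted: 'bkuwz'
Compare sorted forms: 'bkuwz' == 'bkuwz'
Anagram: Yes


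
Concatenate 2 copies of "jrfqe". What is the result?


Input string: 'jrfqe'
Operation: repeat 2 times
Concatenation: 'jrfqe' + 'jrfqe'
Result: jrfqejrfqe


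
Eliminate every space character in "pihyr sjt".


Input string: 'pihyr sjt'
Operation: remove all spaces
Words: 'pihyr', 'sjt'
Join without spaces: pihyrsjt


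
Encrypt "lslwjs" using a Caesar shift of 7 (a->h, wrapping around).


Input: 'lslwjs', shift = 7
Operation: for each letter, (position + 7) mod 26
Mapping: 'l'(11+7=18)->'s', 's'(18+7=25)->'z', 'l'(11+7=18)->'s', 'w'(22+7=29, 29 mod 26=3)->'d', 'j'(9+7=16)->'q', 's'(18+7=25)->'z'
Result: szsdqz


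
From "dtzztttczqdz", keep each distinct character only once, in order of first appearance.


Input: 'dtzztttczqdz'
Operation: keep first occurrence of each character
Scan: s[0]='d' new -> keep; s[1]='t' new -> keep; s[2]='z' new -> keep; s[3]='z' seen -> skip; s[4]='t' seen -> skip; s[5]='t' seen -> skip; s[6]='t' seen -> skip; s[7]='c' new -> keep; s[8]='z' seen -> skip; s[9]='q' new -> keep; s[10]='d' seen -> skip; s[11]='z' seen -> skip
Result: dtzcq


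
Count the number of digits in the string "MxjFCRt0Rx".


Input string: 'MxjFCRt0Rx'
Operation: count digit characters (0-9)
Scan: 'M', 'x', 'j', 'F', 'C', 'R', 't', '0'(digit), 'R', 'x'
Digits found: 1
Result: 1


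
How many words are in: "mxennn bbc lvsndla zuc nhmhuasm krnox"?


Input string: 'mxennn bbc lvsndla zuc nhmhuasm krnox'
Operation: split by spaces
Words found: 'mxennn', 'bbc', 'lvsndla', 'zuc', 'nhmhuasm', 'krnox'
Word count: 6


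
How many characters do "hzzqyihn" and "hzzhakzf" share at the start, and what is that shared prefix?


String 1: 'hzzqyihn'
String 2: 'hzzhakzf'
Compare position by position:
pos 0: 'h' vs 'h' match
pos 1: 'z' vs 'z' match
pos 2: 'z' vs 'z' match
pos 3: 'q' vs 'h' differ -> stop
Longest common prefix: "hzz" (length 3)


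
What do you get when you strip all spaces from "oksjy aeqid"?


Input string: 'oksjy aeqid'
Operation: remove all spaces
Words: 'oksjy', 'aeqid'
Join without spaces: oksjyaeqid


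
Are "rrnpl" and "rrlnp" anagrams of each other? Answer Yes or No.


String 1: 'rrnpl' -> sorted: 'lnprr'
String 2: 'rrlnp' -> sorted: 'lnprr'
Compare sorted forms: 'lnprr' == 'lnprr'
Anagram: Yes


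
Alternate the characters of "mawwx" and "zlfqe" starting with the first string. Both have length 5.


String 1: 'mawwx'
String 2: 'zlfqe'
Operation: alternate characters
Pairs: 'm'+'z', 'a'+'l', 'w'+'f', 'w'+'q', 'x'+'e'
Result: mzalwfwqxe


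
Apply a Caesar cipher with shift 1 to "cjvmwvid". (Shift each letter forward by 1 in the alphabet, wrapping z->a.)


Input: 'cjvmwvid', shift = 1
Operation: for each letter, (position + 1) mod 26
Mapping: 'c'(2+1=3)->'d', 'j'(9+1=10)->'k', 'v'(21+1=22)->'w', 'm'(12+1=13)->'n', 'w'(22+1=23)->'x', 'v'(21+1=22)->'w', 'i'(8+1=9)->'j', 'd'(3+1=4)->'e'
Result: dkwnxwje


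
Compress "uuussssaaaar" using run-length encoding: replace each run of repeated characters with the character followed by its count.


Input: 'uuussssaaaar'
Operation: identify consecutive runs
Runs: 'uuu' -> u3, 'ssss' -> s4, 'aaaa' -> a4, 'r' -> r1
Encoded: u3s4a4r1


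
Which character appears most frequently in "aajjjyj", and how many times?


Input: 'aajjjyj'
Operation: tally each character
Counts: 'a':2, 'j':4, 'y':1
Maximum: 'j' appears 4 times


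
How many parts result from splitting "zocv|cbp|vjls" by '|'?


Input string: 'zocv|cbp|vjls'
Delimiter: '|'
Split result: 'zocv', 'cbp', 'vjls'
Number of parts: 3


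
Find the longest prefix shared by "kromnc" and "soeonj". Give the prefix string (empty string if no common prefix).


String 1: 'kromnc'
String 2: 'soeonj'
Compare position by position:
pos 0: 'k' vs 's' differ -> stop
Longest common prefix: "" (length 0)


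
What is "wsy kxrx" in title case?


Input string: 'wsy kxrx'
Operation: capitalize first letter of each word
Word transformations: 'wsy'->'Wsy', 'kxrx'->'Kxrx'
Result: Wsy Kxrx


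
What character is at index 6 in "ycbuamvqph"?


Input string: 'ycbuamvqph'
Operation: get character at index 6
Index mapping: s[0]='y', s[1]='c', s[2]='b', s[3]='u', s[4]='a', s[5]='m', s[6]='v'
Result: 'v'


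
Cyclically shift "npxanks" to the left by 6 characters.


Input: 'npxanks', shift = 6
Operation: split at index 6 and swap parts
Front part s[0:6] = 'npxank'
Back part s[6:] = 's'
Rotated = back + front = 's' + 'npxank'
Result: snpxank


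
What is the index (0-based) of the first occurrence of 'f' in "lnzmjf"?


Input string: 'lnzmjf'
Target: 'f'
Scanning left to right: s[0]='l', s[1]='n', s[2]='z', s[3]='m', s[4]='j', s[5]='f'
First match at index: 5


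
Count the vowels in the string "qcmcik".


Input string: 'qcmcik'
Operation: count vowels (a, e, i, o, u)
Scan: s[0]='q', s[1]='c', s[2]='m', s[3]='c', s[4]='i' (vowel), s[5]='k'
Vowels found: 1
Result: 1


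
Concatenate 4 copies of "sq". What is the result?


Input string: 'sq'
Operation: repeat 4 times
Concatenation: 'sq' + 'sq' + 'sq' + 'sq'
Result: sqsqsqsq


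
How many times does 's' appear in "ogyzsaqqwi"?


Input string: 'ogyzsaqqwi'
Target character: 's'
Scan each position: s[4]='s'
Matches found at indices: 4
Total: 1


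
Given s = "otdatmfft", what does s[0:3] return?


Input string: 'otdatmfft'
Operation: slice [0:3]
Extract characters: s[0]='o', s[1]='t', s[2]='d'
Result: otd


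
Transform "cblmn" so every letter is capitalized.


Input string: 'cblmn'
Operation: convert each letter to uppercase
Mapping: 'c'->'C', 'b'->'B', 'l'->'L', 'm'->'M', 'n'->'N'
Result: CBLMN


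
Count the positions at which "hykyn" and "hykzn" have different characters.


String 1: 'hykyn'
String 2: 'hykzn'
Compare each position: pos 0: 'h'=='h', pos 1: 'y'=='y', pos 2: 'k'=='k', pos 3: 'y'!='z', pos 4: 'n'=='n'
Differing positions: 1
Hamming distance: 1


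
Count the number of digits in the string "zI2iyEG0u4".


Input string: 'zI2iyEG0u4'
Operation: count digit characters (0-9)
Scan: 'z', 'I', '2'(digit), 'i', 'y', 'E', 'G', '0'(digit), 'u', '4'(digit)
Digits found: 3
Result: 3


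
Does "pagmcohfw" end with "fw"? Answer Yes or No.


Input string: 'pagmcohfw'
Suffix to check: 'fw'
Last 2 characters of input: 'fw'
Match: True
Result: Yes


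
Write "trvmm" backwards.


Input string: 'trvmm'
Operation: reverse character order
Original order: 't' -> 'r' -> 'v' -> 'm' -> 'm'
Reversed order: 'm' -> 'm' -> 'v' -> 'r' -> 't'
Result: mmvrt


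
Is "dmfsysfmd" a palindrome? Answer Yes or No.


Input string: 'dmfsysfmd'
Reversed: 'dmfsysfmd'
Compare pairs: s[0]='d' vs s[8]='d' (match), s[1]='m' vs s[7]='m' (match), s[2]='f' vs s[6]='f' (match), s[3]='s' vs s[5]='s' (match)
Palindrome: Yes


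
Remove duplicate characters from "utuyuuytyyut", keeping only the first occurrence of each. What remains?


Input: 'utuyuuytyyut'
Operation: keep first occurrence of each character
Scan: s[0]='u' new -> keep; s[1]='t' new -> keep; s[2]='u' seen -> skip; s[3]='y' new -> keep; s[4]='u' seen -> skip; s[5]='u' seen -> skip; s[6]='y' seen -> skip; s[7]='t' seen -> skip; s[8]='y' seen -> skip; s[9]='y' seen -> skip; s[10]='u' seen -> skip; s[11]='t' seen -> skip
Result: uty


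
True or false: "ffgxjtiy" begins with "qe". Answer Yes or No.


Input string: 'ffgxjtiy'
Prefix to check: 'qe'
First 2 characters of input: 'ff'
Match: False
Result: No


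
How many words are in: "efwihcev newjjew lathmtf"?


Input string: 'efwihcev newjjew lathmtf'
Operation: split by spaces
Words found: 'efwihcev', 'newjjew', 'lathmtf'
Word count: 3


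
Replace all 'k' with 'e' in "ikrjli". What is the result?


Input string: 'ikrjli'
Operation: replace 'k' with 'e'
Positions of 'k': 1
After replacement: ierjli


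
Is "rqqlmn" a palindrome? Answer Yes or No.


Input string: 'rqqlmn'
Reversed: 'nmlqqr'
Compare pairs: s[0]='r' vs s[5]='n' (mismatch), s[1]='q' vs s[4]='m' (mismatch), s[2]='q' vs s[3]='l' (mismatch)
Palindrome: No


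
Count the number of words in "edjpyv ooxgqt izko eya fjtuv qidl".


Input string: 'edjpyv ooxgqt izko eya fjtuv qidl'
Operation: split by spaces
Words found: 'edjpyv', 'ooxgqt', 'izko', 'eya', 'fjtuv', 'qidl'
Word count: 6


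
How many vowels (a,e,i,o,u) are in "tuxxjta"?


Input string: 'tuxxjta'
Operation: count vowels (a, e, i, o, u)
Scan: s[0]='t', s[1]='u' (vowel), s[2]='x', s[3]='x', s[4]='j', s[5]='t', s[6]='a' (vowel)
Vowels found: 2
Result: 2


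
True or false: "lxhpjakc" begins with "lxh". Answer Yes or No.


Input string: 'lxhpjakc'
Prefix to check: 'lxh'
First 3 characters of input: 'lxh'
Match: True
Result: Yes


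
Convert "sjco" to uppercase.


Input string: 'sjco'
Operation: convert each letter to uppercase
Mapping: 's'->'S', 'j'->'J', 'c'->'C', 'o'->'O'
Result: SJCO


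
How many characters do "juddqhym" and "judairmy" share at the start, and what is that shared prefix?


String 1: 'juddqhym'
String 2: 'judairmy'
Compare position by position:
pos 0: 'j' vs 'j' match
pos 1: 'u' vs 'u' match
pos 2: 'd' vs 'd' match
pos 3: 'd' vs 'a' differ -> stop
Longest common prefix: "jud" (length 3)


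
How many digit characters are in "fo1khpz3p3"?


Input string: 'fo1khpz3p3'
Operation: count digit characters (0-9)
Scan: 'f', 'o', '1'(digit), 'k', 'h', 'p', 'z', '3'(digit), 'p', '3'(digit)
Digits found: 3
Result: 3


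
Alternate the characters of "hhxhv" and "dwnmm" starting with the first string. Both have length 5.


String 1: 'hhxhv'
String 2: 'dwnmm'
Operation: alternate characters
Pairs: 'h'+'d', 'h'+'w', 'x'+'n', 'h'+'m', 'v'+'m'
Result: hdhwxnhmvm


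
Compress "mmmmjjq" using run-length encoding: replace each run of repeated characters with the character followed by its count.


Input: 'mmmmjjq'
Operation: identify consecutive runs
Runs: 'mmmm' -> m4, 'jj' -> j2, 'q' -> q1
Encoded: m4j2q1


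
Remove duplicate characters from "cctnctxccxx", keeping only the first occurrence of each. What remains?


Input: 'cctnctxccxx'
Operation: keep first occurrence of each character
Scan: s[0]='c' new -> keep; s[1]='c' seen -> skip; s[2]='t' new -> keep; s[3]='n' new -> keep; s[4]='c' seen -> skip; s[5]='t' seen -> skip; s[6]='x' new -> keep; s[7]='c' seen -> skip; s[8]='c' seen -> skip; s[9]='x' seen -> skip; s[10]='x' seen -> skip
Result: ctnx


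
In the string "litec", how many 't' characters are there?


Input string: 'litec'
Target character: 't'
Scan each position: s[2]='t'
Matches found at indices: 2
Total: 1


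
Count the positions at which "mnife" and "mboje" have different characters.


String 1: 'mnife'
String 2: 'mboje'
Compare each position: pos 0: 'm'=='m', pos 1: 'n'!='b', pos 2: 'i'!='o', pos 3: 'f'!='j', pos 4: 'e'=='e'
Differing positions: 3
Hamming distance: 3


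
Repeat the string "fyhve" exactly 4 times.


Input string: 'fyhve'
Operation: repeat 4 times
Concatenation: 'fyhve' + 'fyhve' + 'fyhve' + 'fyhve'
Result: fyhvefyhvefyhvefyhve


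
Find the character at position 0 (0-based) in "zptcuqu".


Input string: 'zptcuqu'
Operation: get character at index 0
Index mapping: s[0]='z'
Result: 'z'


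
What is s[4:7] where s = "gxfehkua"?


Input string: 'gxfehkua'
Operation: slice [4:7]
Extract characters: s[4]='h', s[5]='k', s[6]='u'
Result: hku


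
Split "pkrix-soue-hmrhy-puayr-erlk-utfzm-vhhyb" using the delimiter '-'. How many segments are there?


Input string: 'pkrix-soue-hmrhy-puayr-erlk-utfzm-vhhyb'
Delimiter: '-'
Split result: 'pkrix', 'soue', 'hmrhy', 'puayr', 'erlk', 'utfzm', 'vhhyb'
Number of parts: 7


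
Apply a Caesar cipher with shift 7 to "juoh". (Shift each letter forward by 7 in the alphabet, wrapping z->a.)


Input: 'juoh', shift = 7
Operation: for each letter, (position + 7) mod 26
Mapping: 'j'(9+7=16)->'q', 'u'(20+7=27, 27 mod 26=1)->'b', 'o'(14+7=21)->'v', 'h'(7+7=14)->'o'
Result: qbvo


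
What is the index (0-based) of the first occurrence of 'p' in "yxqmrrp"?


Input string: 'yxqmrrp'
Target: 'p'
Scanning left to right: s[0]='y', s[1]='x', s[2]='q', s[3]='m', s[4]='r', s[5]='r', s[6]='p'
First match at index: 6


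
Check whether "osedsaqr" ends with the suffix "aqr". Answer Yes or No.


Input string: 'osedsaqr'
Suffix to check: 'aqr'
Last 3 characters of input: 'aqr'
Match: True
Result: Yes


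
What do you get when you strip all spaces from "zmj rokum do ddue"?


Input string: 'zmj rokum do ddue'
Operation: remove all spaces
Words: 'zmj', 'rokum', 'do', 'ddue'
Join without spaces: zmjrokumdoddue


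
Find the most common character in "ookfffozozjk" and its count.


Input: 'ookfffozozjk'
Operation: tally each character
Counts: 'f':3, 'j':1, 'k':2, 'o':4, 'z':2
Maximum: 'o' appears 4 times


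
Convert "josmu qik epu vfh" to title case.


Input string: 'josmu qik epu vfh'
Operation: capitalize first letter of each word
Word transformations: 'josmu'->'Josmu', 'qik'->'Qik', 'epu'->'Epu', 'vfh'->'Vfh'
Result: Josmu Qik Epu Vfh


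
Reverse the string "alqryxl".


Input string: 'alqryxl'
Operation: reverse character order
Original order: 'a' -> 'l' -> 'q' -> 'r' -> 'y' -> 'x' -> 'l'
Reversed order: 'l' -> 'x' -> 'y' -> 'r' -> 'q' -> 'l' -> 'a'
Result: lxyrqla
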